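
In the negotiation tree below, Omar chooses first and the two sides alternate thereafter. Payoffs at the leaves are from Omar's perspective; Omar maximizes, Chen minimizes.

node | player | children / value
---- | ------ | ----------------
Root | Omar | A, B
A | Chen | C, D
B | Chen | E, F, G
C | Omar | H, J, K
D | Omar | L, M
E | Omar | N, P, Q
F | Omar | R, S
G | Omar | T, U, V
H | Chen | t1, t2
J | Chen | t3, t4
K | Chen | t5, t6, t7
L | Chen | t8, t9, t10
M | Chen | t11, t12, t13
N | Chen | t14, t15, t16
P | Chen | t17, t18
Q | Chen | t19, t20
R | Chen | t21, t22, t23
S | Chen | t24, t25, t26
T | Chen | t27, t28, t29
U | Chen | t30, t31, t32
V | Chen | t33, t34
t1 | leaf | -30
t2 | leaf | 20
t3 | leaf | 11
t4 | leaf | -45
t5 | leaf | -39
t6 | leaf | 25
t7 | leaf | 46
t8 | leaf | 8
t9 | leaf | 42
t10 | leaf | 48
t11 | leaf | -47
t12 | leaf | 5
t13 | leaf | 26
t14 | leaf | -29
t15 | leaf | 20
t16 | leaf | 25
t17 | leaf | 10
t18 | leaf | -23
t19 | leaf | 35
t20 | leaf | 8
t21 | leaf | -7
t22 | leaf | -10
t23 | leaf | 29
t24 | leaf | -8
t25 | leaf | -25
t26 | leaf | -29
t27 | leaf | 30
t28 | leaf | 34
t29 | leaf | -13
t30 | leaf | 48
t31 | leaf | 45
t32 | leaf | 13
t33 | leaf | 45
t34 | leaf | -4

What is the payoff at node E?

8

N (Chen): min(-29, 20, 25) = -29
P (Chen): min(10, -23) = -23
Q (Chen): min(35, 8) = 8
E (Omar): max(-29, -23, 8) = 8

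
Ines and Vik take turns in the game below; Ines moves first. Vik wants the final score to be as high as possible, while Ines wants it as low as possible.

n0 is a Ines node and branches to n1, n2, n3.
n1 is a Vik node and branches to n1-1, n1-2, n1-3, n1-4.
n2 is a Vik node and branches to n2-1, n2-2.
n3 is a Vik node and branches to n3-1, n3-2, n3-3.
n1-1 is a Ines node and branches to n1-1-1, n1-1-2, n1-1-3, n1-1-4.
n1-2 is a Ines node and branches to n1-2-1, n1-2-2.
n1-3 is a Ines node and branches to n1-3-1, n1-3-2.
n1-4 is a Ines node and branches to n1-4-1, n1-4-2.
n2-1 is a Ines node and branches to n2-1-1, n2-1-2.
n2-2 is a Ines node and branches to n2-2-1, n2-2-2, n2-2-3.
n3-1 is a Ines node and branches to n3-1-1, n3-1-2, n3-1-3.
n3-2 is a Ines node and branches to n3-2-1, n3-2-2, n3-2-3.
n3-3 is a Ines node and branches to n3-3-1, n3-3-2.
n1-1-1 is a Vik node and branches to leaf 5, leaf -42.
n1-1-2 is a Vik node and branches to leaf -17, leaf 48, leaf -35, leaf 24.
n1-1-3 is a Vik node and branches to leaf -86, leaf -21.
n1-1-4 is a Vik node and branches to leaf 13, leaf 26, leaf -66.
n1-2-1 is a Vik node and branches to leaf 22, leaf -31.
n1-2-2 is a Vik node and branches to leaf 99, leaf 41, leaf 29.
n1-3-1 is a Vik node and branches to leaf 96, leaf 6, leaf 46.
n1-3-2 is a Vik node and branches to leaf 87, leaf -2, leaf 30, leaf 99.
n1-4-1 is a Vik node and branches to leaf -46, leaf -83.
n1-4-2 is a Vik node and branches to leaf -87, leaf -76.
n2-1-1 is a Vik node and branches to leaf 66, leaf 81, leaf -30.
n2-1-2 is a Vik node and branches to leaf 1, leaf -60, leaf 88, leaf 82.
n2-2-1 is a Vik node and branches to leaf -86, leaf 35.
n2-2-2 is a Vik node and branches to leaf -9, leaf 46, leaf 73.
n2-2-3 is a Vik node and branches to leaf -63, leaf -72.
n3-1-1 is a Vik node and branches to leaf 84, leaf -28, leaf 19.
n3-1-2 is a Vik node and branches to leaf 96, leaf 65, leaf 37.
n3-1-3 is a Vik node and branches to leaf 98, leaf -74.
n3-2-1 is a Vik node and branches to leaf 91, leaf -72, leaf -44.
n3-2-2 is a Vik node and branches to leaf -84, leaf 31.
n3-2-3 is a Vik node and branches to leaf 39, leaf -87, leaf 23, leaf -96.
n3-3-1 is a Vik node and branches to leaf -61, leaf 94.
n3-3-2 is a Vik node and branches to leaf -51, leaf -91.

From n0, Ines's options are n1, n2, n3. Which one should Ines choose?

n2

n1-1-1 (Vik): max(5, -42) = 5
n1-1-2 (Vik): max(-17, 48, -35, 24) = 48
n1-1-3 (Vik): max(-86, -21) = -21
n1-1-4 (Vik): max(13, 26, -66) = 26
n1-1 (Ines): min(5, 48, -21, 26) = -21
n1-2-1 (Vik): max(22, -31) = 22
n1-2-2 (Vik): max(99, 41, 29) = 99
n1-2 (Ines): min(22, 99) = 22
n1-3-1 (Vik): max(96, 6, 46) = 96
n1-3-2 (Vik): max(87, -2, 30, 99) = 99
n1-3 (Ines): min(96, 99) = 96
n1-4-1 (Vik): max(-46, -83) = -46
n1-4-2 (Vik): max(-87, -76) = -76
n1-4 (Ines): min(-46, -76) = -76
n1 (Vik): max(-21, 22, 96, -76) = 96
n2-1-1 (Vik): max(66, 81, -30) = 81
n2-1-2 (Vik): max(1, -60, 88, 82) = 88
n2-1 (Ines): min(81, 88) = 81
n2-2-1 (Vik): max(-86, 35) = 35
n2-2-2 (Vik): max(-9, 46, 73) = 73
n2-2-3 (Vik): max(-63, -72) = -63
n2-2 (Ines): min(35, 73, -63) = -63
n2 (Vik): max(81, -63) = 81
n3-1-1 (Vik): max(84, -28, 19) = 84
n3-1-2 (Vik): max(96, 65, 37) = 96
n3-1-3 (Vik): max(98, -74) = 98
n3-1 (Ines): min(84, 96, 98) = 84
n3-2-1 (Vik): max(91, -72, -44) = 91
n3-2-2 (Vik): max(-84, 31) = 31
n3-2-3 (Vik): max(39, -87, 23, -96) = 39
n3-2 (Ines): min(91, 31, 39) = 31
n3-3-1 (Vik): max(-61, 94) = 94
n3-3-2 (Vik): max(-51, -91) = -51
n3-3 (Ines): min(94, -51) = -51
n3 (Vik): max(84, 31, -51) = 84
n0 (Ines): min(96, 81, 84) = 81
Ines at n0 wants the lowest of {n1=96, n2=81, n3=84}, so chooses n2.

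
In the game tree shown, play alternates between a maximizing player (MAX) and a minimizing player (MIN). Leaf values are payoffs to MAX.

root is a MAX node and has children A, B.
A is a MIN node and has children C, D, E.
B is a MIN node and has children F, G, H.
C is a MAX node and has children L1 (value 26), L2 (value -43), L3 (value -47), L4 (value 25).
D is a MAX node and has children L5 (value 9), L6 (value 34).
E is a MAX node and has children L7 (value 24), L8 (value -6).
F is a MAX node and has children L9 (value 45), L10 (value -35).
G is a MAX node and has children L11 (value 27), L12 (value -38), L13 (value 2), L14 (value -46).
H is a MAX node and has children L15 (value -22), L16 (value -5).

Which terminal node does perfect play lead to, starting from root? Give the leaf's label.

L7

C (MAX): max(26, -43, -47, 25) = 26
D (MAX): max(9, 34) = 34
E (MAX): max(24, -6) = 24
A (MIN): min(26, 34, 24) = 24
F (MAX): max(45, -35) = 45
G (MAX): max(27, -38, 2, -46) = 27
H (MAX): max(-22, -5) = -5
B (MIN): min(45, 27, -5) = -5
root (MAX): max(24, -5) = 24
At root, MAX picks A (highest: 24).
At A, MIN picks E (lowest: 24).
At E, MAX picks L7 (highest: 24).
Terminal value 24.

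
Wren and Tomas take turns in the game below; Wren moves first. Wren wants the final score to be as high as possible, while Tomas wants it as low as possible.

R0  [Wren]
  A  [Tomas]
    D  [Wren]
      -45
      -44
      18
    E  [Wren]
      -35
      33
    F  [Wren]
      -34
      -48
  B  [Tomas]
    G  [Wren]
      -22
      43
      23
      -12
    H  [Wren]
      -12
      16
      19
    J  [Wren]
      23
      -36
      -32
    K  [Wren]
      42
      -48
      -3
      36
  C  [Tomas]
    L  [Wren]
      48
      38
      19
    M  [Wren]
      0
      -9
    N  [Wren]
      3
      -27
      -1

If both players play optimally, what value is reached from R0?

19

D (Wren): max(-45, -44, 18) = 18
E (Wren): max(-35, 33) = 33
F (Wren): max(-34, -48) = -34
A (Tomas): min(18, 33, -34) = -34
G (Wren): max(-22, 43, 23, -12) = 43
H (Wren): max(-12, 16, 19) = 19
J (Wren): max(23, -36, -32) = 23
K (Wren): max(42, -48, -3, 36) = 42
B (Tomas): min(43, 19, 23, 42) = 19
L (Wren): max(48, 38, 19) = 48
M (Wren): max(0, -9) = 0
N (Wren): max(3, -27, -1) = 3
C (Tomas): min(48, 0, 3) = 0
R0 (Wren): max(-34, 19, 0) = 19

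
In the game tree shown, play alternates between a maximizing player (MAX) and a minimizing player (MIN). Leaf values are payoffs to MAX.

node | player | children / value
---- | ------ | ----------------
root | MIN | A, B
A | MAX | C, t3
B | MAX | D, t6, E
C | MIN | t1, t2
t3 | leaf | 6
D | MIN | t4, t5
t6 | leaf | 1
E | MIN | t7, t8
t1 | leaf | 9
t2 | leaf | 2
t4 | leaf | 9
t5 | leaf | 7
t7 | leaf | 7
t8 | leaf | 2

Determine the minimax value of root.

C (MIN): min(9, 2) = 2
A (MAX): max(2, 6) = 6
D (MIN): min(9, 7) = 7
E (MIN): min(7, 2) = 2
B (MAX): max(7, 1, 2) = 7
root (MIN): min(6, 7) = 6

6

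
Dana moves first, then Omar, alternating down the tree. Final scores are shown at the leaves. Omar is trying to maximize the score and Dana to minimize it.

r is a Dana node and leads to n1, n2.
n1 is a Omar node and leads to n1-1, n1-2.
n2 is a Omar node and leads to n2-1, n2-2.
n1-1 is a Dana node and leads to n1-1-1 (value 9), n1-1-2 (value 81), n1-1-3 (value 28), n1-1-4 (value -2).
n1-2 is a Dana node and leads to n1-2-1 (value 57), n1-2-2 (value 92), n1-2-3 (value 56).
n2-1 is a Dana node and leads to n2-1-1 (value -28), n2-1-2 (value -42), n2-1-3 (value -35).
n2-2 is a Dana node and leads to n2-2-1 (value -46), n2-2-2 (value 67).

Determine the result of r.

-42

n1-1 (Dana): min(9, 81, 28, -2) = -2
n1-2 (Dana): min(57, 92, 56) = 56
n1 (Omar): max(-2, 56) = 56
n2-1 (Dana): min(-28, -42, -35) = -42
n2-2 (Dana): min(-46, 67) = -46
n2 (Omar): max(-42, -46) = -42
r (Dana): min(56, -42) = -42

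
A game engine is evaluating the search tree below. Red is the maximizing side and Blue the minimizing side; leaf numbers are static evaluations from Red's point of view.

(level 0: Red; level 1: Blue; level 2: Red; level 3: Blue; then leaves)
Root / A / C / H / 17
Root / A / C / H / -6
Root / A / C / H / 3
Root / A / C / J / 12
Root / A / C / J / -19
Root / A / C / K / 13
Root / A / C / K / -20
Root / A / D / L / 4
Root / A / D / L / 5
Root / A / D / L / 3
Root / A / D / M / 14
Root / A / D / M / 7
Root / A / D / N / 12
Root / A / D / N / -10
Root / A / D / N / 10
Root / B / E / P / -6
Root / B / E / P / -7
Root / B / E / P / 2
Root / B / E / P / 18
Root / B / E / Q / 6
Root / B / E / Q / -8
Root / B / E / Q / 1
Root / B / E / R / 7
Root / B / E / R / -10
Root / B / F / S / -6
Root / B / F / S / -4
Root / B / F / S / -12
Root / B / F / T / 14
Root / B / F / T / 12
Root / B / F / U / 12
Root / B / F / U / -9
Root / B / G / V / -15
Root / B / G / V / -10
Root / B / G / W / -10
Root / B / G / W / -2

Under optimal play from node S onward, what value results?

-12

S (Blue): min(-6, -4, -12) = -12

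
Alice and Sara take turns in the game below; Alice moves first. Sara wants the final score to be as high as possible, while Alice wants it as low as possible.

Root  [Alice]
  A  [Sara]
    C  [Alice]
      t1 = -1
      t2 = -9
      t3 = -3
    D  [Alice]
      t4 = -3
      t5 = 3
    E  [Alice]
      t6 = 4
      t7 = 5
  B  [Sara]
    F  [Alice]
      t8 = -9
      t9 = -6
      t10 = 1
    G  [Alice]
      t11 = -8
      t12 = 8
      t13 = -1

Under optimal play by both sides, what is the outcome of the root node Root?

C (Alice): min(-1, -9, -3) = -9
D (Alice): min(-3, 3) = -3
E (Alice): min(4, 5) = 4
A (Sara): max(-9, -3, 4) = 4
F (Alice): min(-9, -6, 1) = -9
G (Alice): min(-8, 8, -1) = -8
B (Sara): max(-9, -8) = -8
Root (Alice): min(4, -8) = -8

-8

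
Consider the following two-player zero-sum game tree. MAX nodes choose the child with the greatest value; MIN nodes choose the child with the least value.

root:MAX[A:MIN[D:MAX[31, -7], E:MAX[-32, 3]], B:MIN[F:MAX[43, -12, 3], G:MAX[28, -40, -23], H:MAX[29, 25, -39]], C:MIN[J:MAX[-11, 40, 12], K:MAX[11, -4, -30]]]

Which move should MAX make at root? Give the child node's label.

B

D (MAX): max(31, -7) = 31
E (MAX): max(-32, 3) = 3
A (MIN): min(31, 3) = 3
F (MAX): max(43, -12, 3) = 43
G (MAX): max(28, -40, -23) = 28
H (MAX): max(29, 25, -39) = 29
B (MIN): min(43, 28, 29) = 28
J (MAX): max(-11, 40, 12) = 40
K (MAX): max(11, -4, -30) = 11
C (MIN): min(40, 11) = 11
root (MAX): max(3, 28, 11) = 28
MAX at root wants the highest of {A=3, B=28, C=11}, so chooses B.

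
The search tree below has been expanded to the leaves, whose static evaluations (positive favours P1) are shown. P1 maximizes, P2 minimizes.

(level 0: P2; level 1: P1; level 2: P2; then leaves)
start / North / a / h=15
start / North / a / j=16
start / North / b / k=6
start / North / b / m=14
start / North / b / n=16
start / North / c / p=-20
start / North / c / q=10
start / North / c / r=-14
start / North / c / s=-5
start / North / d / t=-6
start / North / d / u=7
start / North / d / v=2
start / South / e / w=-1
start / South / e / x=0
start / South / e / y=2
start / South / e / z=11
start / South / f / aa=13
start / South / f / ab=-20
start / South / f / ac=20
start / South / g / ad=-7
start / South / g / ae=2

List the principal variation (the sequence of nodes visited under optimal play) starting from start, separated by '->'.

a (P2): min(15, 16) = 15
b (P2): min(6, 14, 16) = 6
c (P2): min(-20, 10, -14, -5) = -20
d (P2): min(-6, 7, 2) = -6
North (P1): max(15, 6, -20, -6) = 15
e (P2): min(-1, 0, 2, 11) = -1
f (P2): min(13, -20, 20) = -20
g (P2): min(-7, 2) = -7
South (P1): max(-1, -20, -7) = -1
start (P2): min(15, -1) = -1
At start, P2 picks South (lowest: -1).
At South, P1 picks e (highest: -1).
At e, P2 picks w (lowest: -1).
Terminal value -1.

start -> South -> e -> w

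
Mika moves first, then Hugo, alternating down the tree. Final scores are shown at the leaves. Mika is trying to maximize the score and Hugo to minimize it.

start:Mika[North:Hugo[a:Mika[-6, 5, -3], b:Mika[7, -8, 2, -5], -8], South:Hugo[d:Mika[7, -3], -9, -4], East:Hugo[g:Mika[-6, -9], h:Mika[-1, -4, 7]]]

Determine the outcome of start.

-6

a (Mika): max(-6, 5, -3) = 5
b (Mika): max(7, -8, 2, -5) = 7
North (Hugo): min(5, 7, -8) = -8
d (Mika): max(7, -3) = 7
South (Hugo): min(7, -9, -4) = -9
g (Mika): max(-6, -9) = -6
h (Mika): max(-1, -4, 7) = 7
East (Hugo): min(-6, 7) = -6
start (Mika): max(-8, -9, -6) = -6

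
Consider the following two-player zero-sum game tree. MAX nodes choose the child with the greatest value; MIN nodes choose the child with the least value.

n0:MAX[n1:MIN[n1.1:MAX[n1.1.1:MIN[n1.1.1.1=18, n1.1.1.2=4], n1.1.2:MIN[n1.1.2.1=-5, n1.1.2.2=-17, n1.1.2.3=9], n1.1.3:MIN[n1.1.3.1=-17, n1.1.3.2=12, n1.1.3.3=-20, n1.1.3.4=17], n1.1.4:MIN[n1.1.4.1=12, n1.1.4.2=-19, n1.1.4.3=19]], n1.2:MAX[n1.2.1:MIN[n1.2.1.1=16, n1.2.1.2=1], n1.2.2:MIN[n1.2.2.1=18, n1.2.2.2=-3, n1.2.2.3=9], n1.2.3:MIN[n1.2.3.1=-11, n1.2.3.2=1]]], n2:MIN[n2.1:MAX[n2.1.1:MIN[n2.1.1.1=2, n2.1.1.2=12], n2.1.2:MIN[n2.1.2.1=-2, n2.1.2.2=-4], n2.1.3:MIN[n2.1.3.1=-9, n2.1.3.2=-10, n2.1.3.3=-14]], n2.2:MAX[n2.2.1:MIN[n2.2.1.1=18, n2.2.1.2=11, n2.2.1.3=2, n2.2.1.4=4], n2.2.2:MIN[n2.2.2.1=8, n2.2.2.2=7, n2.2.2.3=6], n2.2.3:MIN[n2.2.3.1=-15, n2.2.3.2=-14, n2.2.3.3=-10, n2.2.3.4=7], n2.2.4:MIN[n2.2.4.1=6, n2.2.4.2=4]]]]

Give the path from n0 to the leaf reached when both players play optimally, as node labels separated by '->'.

n1.1.1 (MIN): min(18, 4) = 4
n1.1.2 (MIN): min(-5, -17, 9) = -17
n1.1.3 (MIN): min(-17, 12, -20, 17) = -20
n1.1.4 (MIN): min(12, -19, 19) = -19
n1.1 (MAX): max(4, -17, -20, -19) = 4
n1.2.1 (MIN): min(16, 1) = 1
n1.2.2 (MIN): min(18, -3, 9) = -3
n1.2.3 (MIN): min(-11, 1) = -11
n1.2 (MAX): max(1, -3, -11) = 1
n1 (MIN): min(4, 1) = 1
n2.1.1 (MIN): min(2, 12) = 2
n2.1.2 (MIN): min(-2, -4) = -4
n2.1.3 (MIN): min(-9, -10, -14) = -14
n2.1 (MAX): max(2, -4, -14) = 2
n2.2.1 (MIN): min(18, 11, 2, 4) = 2
n2.2.2 (MIN): min(8, 7, 6) = 6
n2.2.3 (MIN): min(-15, -14, -10, 7) = -15
n2.2.4 (MIN): min(6, 4) = 4
n2.2 (MAX): max(2, 6, -15, 4) = 6
n2 (MIN): min(2, 6) = 2
n0 (MAX): max(1, 2) = 2
At n0, MAX picks n2 (highest: 2).
At n2, MIN picks n2.1 (lowest: 2).
At n2.1, MAX picks n2.1.1 (highest: 2).
At n2.1.1, MIN picks n2.1.1.1 (lowest: 2).
Terminal value 2.

n0 -> n2 -> n2.1 -> n2.1.1 -> n2.1.1.1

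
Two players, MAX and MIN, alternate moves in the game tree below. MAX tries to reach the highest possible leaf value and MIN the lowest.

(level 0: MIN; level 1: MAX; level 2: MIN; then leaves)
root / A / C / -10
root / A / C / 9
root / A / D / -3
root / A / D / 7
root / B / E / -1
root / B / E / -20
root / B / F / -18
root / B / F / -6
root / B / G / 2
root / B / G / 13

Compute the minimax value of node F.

-18

F (MIN): min(-18, -6) = -18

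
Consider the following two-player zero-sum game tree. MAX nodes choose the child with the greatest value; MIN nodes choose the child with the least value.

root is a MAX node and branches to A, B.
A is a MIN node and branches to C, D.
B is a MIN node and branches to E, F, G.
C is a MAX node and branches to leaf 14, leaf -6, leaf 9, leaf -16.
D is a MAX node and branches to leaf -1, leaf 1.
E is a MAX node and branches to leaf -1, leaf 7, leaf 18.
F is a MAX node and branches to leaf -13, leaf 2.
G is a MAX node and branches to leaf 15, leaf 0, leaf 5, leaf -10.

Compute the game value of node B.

2

E (MAX): max(-1, 7, 18) = 18
F (MAX): max(-13, 2) = 2
G (MAX): max(15, 0, 5, -10) = 15
B (MIN): min(18, 2, 15) = 2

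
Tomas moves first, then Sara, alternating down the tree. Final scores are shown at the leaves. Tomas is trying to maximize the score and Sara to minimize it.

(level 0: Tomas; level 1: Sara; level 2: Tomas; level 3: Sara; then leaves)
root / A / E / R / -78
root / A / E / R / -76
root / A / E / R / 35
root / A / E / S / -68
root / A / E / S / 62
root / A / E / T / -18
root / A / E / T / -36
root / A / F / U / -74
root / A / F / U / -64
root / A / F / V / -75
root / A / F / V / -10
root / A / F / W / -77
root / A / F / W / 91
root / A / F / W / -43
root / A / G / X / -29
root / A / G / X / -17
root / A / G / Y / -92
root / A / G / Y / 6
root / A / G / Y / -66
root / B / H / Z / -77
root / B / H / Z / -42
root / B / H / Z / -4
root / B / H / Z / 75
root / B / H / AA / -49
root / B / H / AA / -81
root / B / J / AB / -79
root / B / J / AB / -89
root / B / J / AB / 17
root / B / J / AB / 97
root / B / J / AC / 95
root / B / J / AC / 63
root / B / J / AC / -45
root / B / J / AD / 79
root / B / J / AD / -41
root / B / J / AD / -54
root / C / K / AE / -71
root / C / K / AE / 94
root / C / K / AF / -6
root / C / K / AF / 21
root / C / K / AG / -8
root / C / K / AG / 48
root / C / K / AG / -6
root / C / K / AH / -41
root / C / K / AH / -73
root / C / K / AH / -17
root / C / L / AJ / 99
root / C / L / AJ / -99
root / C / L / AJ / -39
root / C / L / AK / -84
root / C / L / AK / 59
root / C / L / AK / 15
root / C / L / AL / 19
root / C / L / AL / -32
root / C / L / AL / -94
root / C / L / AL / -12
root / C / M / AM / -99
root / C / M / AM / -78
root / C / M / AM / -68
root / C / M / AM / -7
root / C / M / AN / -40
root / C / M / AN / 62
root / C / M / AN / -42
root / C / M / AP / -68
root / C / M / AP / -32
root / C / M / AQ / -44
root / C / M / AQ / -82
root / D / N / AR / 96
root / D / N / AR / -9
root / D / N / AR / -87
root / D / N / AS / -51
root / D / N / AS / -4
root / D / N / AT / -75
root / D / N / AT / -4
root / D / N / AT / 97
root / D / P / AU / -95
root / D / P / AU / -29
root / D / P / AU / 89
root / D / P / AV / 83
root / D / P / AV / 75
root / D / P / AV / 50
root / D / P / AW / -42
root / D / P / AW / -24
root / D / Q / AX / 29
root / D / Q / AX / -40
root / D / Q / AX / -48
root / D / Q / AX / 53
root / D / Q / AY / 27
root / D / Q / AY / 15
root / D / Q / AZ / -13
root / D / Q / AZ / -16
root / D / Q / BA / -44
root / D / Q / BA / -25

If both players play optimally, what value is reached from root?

-51

R (Sara): min(-78, -76, 35) = -78
S (Sara): min(-68, 62) = -68
T (Sara): min(-18, -36) = -36
E (Tomas): max(-78, -68, -36) = -36
U (Sara): min(-74, -64) = -74
V (Sara): min(-75, -10) = -75
W (Sara): min(-77, 91, -43) = -77
F (Tomas): max(-74, -75, -77) = -74
X (Sara): min(-29, -17) = -29
Y (Sara): min(-92, 6, -66) = -92
G (Tomas): max(-29, -92) = -29
A (Sara): min(-36, -74, -29) = -74
Z (Sara): min(-77, -42, -4, 75) = -77
AA (Sara): min(-49, -81) = -81
H (Tomas): max(-77, -81) = -77
AB (Sara): min(-79, -89, 17, 97) = -89
AC (Sara): min(95, 63, -45) = -45
AD (Sara): min(79, -41, -54) = -54
J (Tomas): max(-89, -45, -54) = -45
B (Sara): min(-77, -45) = -77
AE (Sara): min(-71, 94) = -71
AF (Sara): min(-6, 21) = -6
AG (Sara): min(-8, 48, -6) = -8
AH (Sara): min(-41, -73, -17) = -73
K (Tomas): max(-71, -6, -8, -73) = -6
AJ (Sara): min(99, -99, -39) = -99
AK (Sara): min(-84, 59, 15) = -84
AL (Sara): min(19, -32, -94, -12) = -94
L (Tomas): max(-99, -84, -94) = -84
AM (Sara): min(-99, -78, -68, -7) = -99
AN (Sara): min(-40, 62, -42) = -42
AP (Sara): min(-68, -32) = -68
AQ (Sara): min(-44, -82) = -82
M (Tomas): max(-99, -42, -68, -82) = -42
C (Sara): min(-6, -84, -42) = -84
AR (Sara): min(96, -9, -87) = -87
AS (Sara): min(-51, -4) = -51
AT (Sara): min(-75, -4, 97) = -75
N (Tomas): max(-87, -51, -75) = -51
AU (Sara): min(-95, -29, 89) = -95
AV (Sara): min(83, 75, 50) = 50
AW (Sara): min(-42, -24) = -42
P (Tomas): max(-95, 50, -42) = 50
AX (Sara): min(29, -40, -48, 53) = -48
AY (Sara): min(27, 15) = 15
AZ (Sara): min(-13, -16) = -16
BA (Sara): min(-44, -25) = -44
Q (Tomas): max(-48, 15, -16, -44) = 15
D (Sara): min(-51, 50, 15) = -51
root (Tomas): max(-74, -77, -84, -51) = -51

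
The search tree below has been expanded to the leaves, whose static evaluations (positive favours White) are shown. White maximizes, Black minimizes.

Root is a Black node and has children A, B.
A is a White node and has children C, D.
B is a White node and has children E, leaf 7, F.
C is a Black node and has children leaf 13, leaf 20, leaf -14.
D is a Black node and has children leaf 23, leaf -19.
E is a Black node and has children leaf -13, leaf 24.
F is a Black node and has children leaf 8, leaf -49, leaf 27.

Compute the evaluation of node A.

-14

C (Black): min(13, 20, -14) = -14
D (Black): min(23, -19) = -19
A (White): max(-14, -19) = -14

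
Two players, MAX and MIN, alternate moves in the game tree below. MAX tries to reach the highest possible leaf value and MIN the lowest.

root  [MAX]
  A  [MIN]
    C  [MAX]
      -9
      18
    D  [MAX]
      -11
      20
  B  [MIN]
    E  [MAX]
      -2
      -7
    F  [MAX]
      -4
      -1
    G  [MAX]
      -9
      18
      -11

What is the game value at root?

C (MAX): max(-9, 18) = 18
D (MAX): max(-11, 20) = 20
A (MIN): min(18, 20) = 18
E (MAX): max(-2, -7) = -2
F (MAX): max(-4, -1) = -1
G (MAX): max(-9, 18, -11) = 18
B (MIN): min(-2, -1, 18) = -2
root (MAX): max(18, -2) = 18

18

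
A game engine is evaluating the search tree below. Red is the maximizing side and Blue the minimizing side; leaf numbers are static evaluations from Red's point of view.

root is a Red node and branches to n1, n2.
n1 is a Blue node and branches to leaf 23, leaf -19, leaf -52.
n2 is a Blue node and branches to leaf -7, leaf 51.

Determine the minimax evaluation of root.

n1 (Blue): min(23, -19, -52) = -52
n2 (Blue): min(-7, 51) = -7
root (Red): max(-52, -7) = -7

-7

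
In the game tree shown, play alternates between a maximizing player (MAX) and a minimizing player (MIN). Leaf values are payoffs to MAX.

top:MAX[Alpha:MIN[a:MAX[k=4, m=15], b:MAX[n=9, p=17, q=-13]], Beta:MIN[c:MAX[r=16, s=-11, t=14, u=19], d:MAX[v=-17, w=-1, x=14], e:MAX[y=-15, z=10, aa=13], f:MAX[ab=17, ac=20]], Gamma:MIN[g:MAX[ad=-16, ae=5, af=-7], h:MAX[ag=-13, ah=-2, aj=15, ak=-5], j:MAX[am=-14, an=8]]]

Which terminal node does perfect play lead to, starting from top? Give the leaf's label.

a (MAX): max(4, 15) = 15
b (MAX): max(9, 17, -13) = 17
Alpha (MIN): min(15, 17) = 15
c (MAX): max(16, -11, 14, 19) = 19
d (MAX): max(-17, -1, 14) = 14
e (MAX): max(-15, 10, 13) = 13
f (MAX): max(17, 20) = 20
Beta (MIN): min(19, 14, 13, 20) = 13
g (MAX): max(-16, 5, -7) = 5
h (MAX): max(-13, -2, 15, -5) = 15
j (MAX): max(-14, 8) = 8
Gamma (MIN): min(5, 15, 8) = 5
top (MAX): max(15, 13, 5) = 15
At top, MAX picks Alpha (highest: 15).
At Alpha, MIN picks a (lowest: 15).
At a, MAX picks m (highest: 15).
Terminal value 15.

m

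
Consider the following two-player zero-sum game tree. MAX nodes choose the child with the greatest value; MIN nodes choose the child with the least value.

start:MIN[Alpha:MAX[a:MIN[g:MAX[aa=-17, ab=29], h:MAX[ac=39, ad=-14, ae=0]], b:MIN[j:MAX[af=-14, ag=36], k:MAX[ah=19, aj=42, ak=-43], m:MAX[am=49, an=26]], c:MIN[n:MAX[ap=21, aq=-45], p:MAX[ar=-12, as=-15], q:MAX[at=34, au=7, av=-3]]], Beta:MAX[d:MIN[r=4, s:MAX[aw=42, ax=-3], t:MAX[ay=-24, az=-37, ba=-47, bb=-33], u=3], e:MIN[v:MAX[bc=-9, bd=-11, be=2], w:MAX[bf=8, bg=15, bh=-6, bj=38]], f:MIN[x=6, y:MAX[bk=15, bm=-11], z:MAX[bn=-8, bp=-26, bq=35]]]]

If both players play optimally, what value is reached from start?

g (MAX): max(-17, 29) = 29
h (MAX): max(39, -14, 0) = 39
a (MIN): min(29, 39) = 29
j (MAX): max(-14, 36) = 36
k (MAX): max(19, 42, -43) = 42
m (MAX): max(49, 26) = 49
b (MIN): min(36, 42, 49) = 36
n (MAX): max(21, -45) = 21
p (MAX): max(-12, -15) = -12
q (MAX): max(34, 7, -3) = 34
c (MIN): min(21, -12, 34) = -12
Alpha (MAX): max(29, 36, -12) = 36
s (MAX): max(42, -3) = 42
t (MAX): max(-24, -37, -47, -33) = -24
d (MIN): min(4, 42, -24, 3) = -24
v (MAX): max(-9, -11, 2) = 2
w (MAX): max(8, 15, -6, 38) = 38
e (MIN): min(2, 38) = 2
y (MAX): max(15, -11) = 15
z (MAX): max(-8, -26, 35) = 35
f (MIN): min(6, 15, 35) = 6
Beta (MAX): max(-24, 2, 6) = 6
start (MIN): min(36, 6) = 6

6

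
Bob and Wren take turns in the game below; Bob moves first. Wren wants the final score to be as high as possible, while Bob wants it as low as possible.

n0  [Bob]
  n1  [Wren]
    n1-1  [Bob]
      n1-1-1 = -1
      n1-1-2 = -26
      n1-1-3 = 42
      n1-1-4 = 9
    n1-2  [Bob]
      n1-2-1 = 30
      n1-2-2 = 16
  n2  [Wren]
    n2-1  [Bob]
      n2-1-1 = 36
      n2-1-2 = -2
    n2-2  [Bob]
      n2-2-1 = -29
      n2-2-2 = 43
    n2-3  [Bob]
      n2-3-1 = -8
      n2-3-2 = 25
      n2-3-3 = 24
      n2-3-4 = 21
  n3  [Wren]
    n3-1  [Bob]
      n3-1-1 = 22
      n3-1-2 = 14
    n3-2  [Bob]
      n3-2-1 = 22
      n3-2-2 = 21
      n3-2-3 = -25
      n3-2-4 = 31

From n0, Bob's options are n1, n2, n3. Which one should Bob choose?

n1-1 (Bob): min(-1, -26, 42, 9) = -26
n1-2 (Bob): min(30, 16) = 16
n1 (Wren): max(-26, 16) = 16
n2-1 (Bob): min(36, -2) = -2
n2-2 (Bob): min(-29, 43) = -29
n2-3 (Bob): min(-8, 25, 24, 21) = -8
n2 (Wren): max(-2, -29, -8) = -2
n3-1 (Bob): min(22, 14) = 14
n3-2 (Bob): min(22, 21, -25, 31) = -25
n3 (Wren): max(14, -25) = 14
n0 (Bob): min(16, -2, 14) = -2
Bob at n0 wants the lowest of {n1=16, n2=-2, n3=14}, so chooses n2.

n2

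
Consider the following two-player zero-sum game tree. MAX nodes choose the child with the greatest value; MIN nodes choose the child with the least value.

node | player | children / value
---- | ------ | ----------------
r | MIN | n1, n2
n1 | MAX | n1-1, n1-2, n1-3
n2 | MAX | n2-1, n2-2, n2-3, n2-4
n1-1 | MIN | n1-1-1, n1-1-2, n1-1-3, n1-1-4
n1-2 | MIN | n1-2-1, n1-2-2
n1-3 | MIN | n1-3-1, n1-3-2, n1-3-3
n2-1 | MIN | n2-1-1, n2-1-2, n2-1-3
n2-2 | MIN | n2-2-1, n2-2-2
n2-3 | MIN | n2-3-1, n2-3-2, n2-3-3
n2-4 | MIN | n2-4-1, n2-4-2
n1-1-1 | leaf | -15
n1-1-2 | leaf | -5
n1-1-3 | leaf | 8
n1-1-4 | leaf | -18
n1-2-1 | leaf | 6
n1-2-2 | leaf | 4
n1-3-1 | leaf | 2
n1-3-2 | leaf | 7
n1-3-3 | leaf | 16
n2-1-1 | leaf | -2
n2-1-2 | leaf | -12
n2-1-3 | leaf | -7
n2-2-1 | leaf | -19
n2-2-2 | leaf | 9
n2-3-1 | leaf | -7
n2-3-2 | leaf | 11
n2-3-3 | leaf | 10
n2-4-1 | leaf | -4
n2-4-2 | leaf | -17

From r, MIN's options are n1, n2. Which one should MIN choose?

n2

n1-1 (MIN): min(-15, -5, 8, -18) = -18
n1-2 (MIN): min(6, 4) = 4
n1-3 (MIN): min(2, 7, 16) = 2
n1 (MAX): max(-18, 4, 2) = 4
n2-1 (MIN): min(-2, -12, -7) = -12
n2-2 (MIN): min(-19, 9) = -19
n2-3 (MIN): min(-7, 11, 10) = -7
n2-4 (MIN): min(-4, -17) = -17
n2 (MAX): max(-12, -19, -7, -17) = -7
r (MIN): min(4, -7) = -7
MIN at r wants the lowest of {n1=4, n2=-7}, so chooses n2.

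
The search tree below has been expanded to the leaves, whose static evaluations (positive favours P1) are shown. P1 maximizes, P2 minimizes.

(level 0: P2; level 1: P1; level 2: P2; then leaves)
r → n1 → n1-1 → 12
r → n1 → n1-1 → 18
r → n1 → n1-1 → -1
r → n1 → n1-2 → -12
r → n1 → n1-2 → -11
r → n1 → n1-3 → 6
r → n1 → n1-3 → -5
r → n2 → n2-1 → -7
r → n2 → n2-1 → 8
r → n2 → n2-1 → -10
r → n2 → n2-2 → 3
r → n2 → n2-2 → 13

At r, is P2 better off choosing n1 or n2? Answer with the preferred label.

n1

n1-1 (P2): min(12, 18, -1) = -1
n1-2 (P2): min(-12, -11) = -12
n1-3 (P2): min(6, -5) = -5
n1 (P1): max(-1, -12, -5) = -1
n2-1 (P2): min(-7, 8, -10) = -10
n2-2 (P2): min(3, 13) = 3
n2 (P1): max(-10, 3) = 3
P2 prefers the lower value; n1=-1, n2=3. n1 is better since -1 < 3.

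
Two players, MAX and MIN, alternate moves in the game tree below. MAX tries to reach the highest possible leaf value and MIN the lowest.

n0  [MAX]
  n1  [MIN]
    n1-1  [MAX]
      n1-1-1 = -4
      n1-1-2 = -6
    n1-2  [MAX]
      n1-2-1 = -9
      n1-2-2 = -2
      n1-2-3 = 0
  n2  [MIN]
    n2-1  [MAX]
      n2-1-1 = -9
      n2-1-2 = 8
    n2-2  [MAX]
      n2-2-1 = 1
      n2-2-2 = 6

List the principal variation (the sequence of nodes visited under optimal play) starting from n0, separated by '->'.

n1-1 (MAX): max(-4, -6) = -4
n1-2 (MAX): max(-9, -2, 0) = 0
n1 (MIN): min(-4, 0) = -4
n2-1 (MAX): max(-9, 8) = 8
n2-2 (MAX): max(1, 6) = 6
n2 (MIN): min(8, 6) = 6
n0 (MAX): max(-4, 6) = 6
At n0, MAX picks n2 (highest: 6).
At n2, MIN picks n2-2 (lowest: 6).
At n2-2, MAX picks n2-2-2 (highest: 6).
Terminal value 6.

n0 -> n2 -> n2-2 -> n2-2-2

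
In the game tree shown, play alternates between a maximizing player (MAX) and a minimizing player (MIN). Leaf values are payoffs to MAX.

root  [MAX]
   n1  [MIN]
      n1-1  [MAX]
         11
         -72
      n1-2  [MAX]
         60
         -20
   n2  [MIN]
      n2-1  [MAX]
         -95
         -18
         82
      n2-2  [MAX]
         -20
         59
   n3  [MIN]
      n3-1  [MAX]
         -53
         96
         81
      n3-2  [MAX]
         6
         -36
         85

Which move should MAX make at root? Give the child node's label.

n1-1 (MAX): max(11, -72) = 11
n1-2 (MAX): max(60, -20) = 60
n1 (MIN): min(11, 60) = 11
n2-1 (MAX): max(-95, -18, 82) = 82
n2-2 (MAX): max(-20, 59) = 59
n2 (MIN): min(82, 59) = 59
n3-1 (MAX): max(-53, 96, 81) = 96
n3-2 (MAX): max(6, -36, 85) = 85
n3 (MIN): min(96, 85) = 85
root (MAX): max(11, 59, 85) = 85
MAX at root wants the highest of {n1=11, n2=59, n3=85}, so chooses n3.

n3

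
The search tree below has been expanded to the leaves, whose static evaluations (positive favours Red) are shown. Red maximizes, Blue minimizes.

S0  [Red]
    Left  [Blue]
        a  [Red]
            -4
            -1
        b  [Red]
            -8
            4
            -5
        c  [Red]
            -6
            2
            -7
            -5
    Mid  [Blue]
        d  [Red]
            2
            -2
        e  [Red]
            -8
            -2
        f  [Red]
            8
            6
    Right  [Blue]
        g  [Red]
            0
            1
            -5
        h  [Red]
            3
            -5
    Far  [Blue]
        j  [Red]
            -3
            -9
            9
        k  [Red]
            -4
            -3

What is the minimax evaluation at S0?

1

a (Red): max(-4, -1) = -1
b (Red): max(-8, 4, -5) = 4
c (Red): max(-6, 2, -7, -5) = 2
Left (Blue): min(-1, 4, 2) = -1
d (Red): max(2, -2) = 2
e (Red): max(-8, -2) = -2
f (Red): max(8, 6) = 8
Mid (Blue): min(2, -2, 8) = -2
g (Red): max(0, 1, -5) = 1
h (Red): max(3, -5) = 3
Right (Blue): min(1, 3) = 1
j (Red): max(-3, -9, 9) = 9
k (Red): max(-4, -3) = -3
Far (Blue): min(9, -3) = -3
S0 (Red): max(-1, -2, 1, -3) = 1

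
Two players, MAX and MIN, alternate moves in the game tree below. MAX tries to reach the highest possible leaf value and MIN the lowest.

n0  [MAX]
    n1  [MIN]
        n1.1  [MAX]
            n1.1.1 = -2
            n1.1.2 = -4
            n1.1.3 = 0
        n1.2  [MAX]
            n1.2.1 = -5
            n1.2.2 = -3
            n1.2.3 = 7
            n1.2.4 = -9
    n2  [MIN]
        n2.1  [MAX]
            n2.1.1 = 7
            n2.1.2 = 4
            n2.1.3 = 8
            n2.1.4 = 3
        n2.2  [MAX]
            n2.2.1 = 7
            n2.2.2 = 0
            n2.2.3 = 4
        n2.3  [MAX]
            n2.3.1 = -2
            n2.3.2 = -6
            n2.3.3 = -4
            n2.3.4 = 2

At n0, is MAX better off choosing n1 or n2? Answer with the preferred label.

n1.1 (MAX): max(-2, -4, 0) = 0
n1.2 (MAX): max(-5, -3, 7, -9) = 7
n1 (MIN): min(0, 7) = 0
n2.1 (MAX): max(7, 4, 8, 3) = 8
n2.2 (MAX): max(7, 0, 4) = 7
n2.3 (MAX): max(-2, -6, -4, 2) = 2
n2 (MIN): min(8, 7, 2) = 2
MAX prefers the higher value; n1=0, n2=2. n2 is better since 2 > 0.

n2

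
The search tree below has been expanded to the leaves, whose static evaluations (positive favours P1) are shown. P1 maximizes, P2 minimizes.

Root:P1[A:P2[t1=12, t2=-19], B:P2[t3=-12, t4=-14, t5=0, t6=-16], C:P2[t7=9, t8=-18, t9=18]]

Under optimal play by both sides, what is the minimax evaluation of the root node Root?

A (P2): min(12, -19) = -19
B (P2): min(-12, -14, 0, -16) = -16
C (P2): min(9, -18, 18) = -18
Root (P1): max(-19, -16, -18) = -16

-16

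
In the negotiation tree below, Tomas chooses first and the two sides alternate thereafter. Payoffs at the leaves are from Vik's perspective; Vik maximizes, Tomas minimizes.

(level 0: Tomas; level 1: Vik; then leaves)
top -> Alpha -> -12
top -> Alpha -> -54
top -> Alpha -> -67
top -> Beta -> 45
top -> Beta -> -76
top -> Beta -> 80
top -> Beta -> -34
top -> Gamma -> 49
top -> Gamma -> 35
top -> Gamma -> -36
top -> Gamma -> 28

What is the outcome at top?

-12

Alpha (Vik): max(-12, -54, -67) = -12
Beta (Vik): max(45, -76, 80, -34) = 80
Gamma (Vik): max(49, 35, -36, 28) = 49
top (Tomas): min(-12, 80, 49) = -12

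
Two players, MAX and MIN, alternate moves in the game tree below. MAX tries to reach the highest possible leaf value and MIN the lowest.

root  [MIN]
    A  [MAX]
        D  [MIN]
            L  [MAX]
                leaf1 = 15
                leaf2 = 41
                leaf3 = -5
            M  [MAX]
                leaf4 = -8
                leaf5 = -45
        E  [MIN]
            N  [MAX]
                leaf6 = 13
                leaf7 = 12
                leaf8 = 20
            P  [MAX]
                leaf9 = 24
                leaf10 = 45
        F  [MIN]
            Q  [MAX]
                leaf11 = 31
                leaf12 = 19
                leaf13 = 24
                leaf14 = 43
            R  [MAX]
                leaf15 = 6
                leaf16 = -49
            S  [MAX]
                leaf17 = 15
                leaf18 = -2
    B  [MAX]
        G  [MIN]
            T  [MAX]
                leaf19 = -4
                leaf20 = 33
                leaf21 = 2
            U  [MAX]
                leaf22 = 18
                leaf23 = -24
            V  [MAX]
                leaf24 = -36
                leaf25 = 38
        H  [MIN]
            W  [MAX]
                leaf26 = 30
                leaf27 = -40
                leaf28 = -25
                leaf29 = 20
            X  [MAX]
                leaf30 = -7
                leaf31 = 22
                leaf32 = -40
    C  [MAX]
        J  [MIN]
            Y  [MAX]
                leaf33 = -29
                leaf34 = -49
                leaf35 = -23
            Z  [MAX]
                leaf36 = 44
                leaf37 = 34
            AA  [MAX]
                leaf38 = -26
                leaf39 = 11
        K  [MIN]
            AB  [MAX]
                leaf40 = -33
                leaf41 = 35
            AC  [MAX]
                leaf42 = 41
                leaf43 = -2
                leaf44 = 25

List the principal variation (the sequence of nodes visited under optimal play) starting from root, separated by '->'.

L (MAX): max(15, 41, -5) = 41
M (MAX): max(-8, -45) = -8
D (MIN): min(41, -8) = -8
N (MAX): max(13, 12, 20) = 20
P (MAX): max(24, 45) = 45
E (MIN): min(20, 45) = 20
Q (MAX): max(31, 19, 24, 43) = 43
R (MAX): max(6, -49) = 6
S (MAX): max(15, -2) = 15
F (MIN): min(43, 6, 15) = 6
A (MAX): max(-8, 20, 6) = 20
T (MAX): max(-4, 33, 2) = 33
U (MAX): max(18, -24) = 18
V (MAX): max(-36, 38) = 38
G (MIN): min(33, 18, 38) = 18
W (MAX): max(30, -40, -25, 20) = 30
X (MAX): max(-7, 22, -40) = 22
H (MIN): min(30, 22) = 22
B (MAX): max(18, 22) = 22
Y (MAX): max(-29, -49, -23) = -23
Z (MAX): max(44, 34) = 44
AA (MAX): max(-26, 11) = 11
J (MIN): min(-23, 44, 11) = -23
AB (MAX): max(-33, 35) = 35
AC (MAX): max(41, -2, 25) = 41
K (MIN): min(35, 41) = 35
C (MAX): max(-23, 35) = 35
root (MIN): min(20, 22, 35) = 20
At root, MIN picks A (lowest: 20).
At A, MAX picks E (highest: 20).
At E, MIN picks N (lowest: 20).
At N, MAX picks leaf8 (highest: 20).
Terminal value 20.

root -> A -> E -> N -> leaf8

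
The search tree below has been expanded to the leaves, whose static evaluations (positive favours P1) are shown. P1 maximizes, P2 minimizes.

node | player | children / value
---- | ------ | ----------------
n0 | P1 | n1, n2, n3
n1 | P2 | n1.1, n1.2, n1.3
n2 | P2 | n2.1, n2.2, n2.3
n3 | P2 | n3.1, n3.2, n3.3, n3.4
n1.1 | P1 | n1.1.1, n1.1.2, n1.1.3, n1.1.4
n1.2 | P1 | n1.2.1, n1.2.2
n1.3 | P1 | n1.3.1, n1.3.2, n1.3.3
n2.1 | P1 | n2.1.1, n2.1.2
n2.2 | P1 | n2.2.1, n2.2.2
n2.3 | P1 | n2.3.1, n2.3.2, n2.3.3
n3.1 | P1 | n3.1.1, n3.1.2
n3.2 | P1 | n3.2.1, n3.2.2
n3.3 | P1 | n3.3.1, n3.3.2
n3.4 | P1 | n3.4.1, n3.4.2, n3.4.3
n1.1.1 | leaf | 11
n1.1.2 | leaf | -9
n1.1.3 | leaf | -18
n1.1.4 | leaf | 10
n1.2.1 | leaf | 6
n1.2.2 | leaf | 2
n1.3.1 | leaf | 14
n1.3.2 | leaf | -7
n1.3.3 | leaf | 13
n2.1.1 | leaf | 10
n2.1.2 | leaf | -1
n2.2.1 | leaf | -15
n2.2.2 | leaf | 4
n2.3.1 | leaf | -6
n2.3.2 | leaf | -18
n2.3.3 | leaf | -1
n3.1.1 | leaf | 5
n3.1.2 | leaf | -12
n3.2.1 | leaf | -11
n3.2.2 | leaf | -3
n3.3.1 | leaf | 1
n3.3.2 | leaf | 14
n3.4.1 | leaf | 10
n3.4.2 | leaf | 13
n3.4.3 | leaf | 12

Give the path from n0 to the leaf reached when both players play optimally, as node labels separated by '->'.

n0 -> n1 -> n1.2 -> n1.2.1

n1.1 (P1): max(11, -9, -18, 10) = 11
n1.2 (P1): max(6, 2) = 6
n1.3 (P1): max(14, -7, 13) = 14
n1 (P2): min(11, 6, 14) = 6
n2.1 (P1): max(10, -1) = 10
n2.2 (P1): max(-15, 4) = 4
n2.3 (P1): max(-6, -18, -1) = -1
n2 (P2): min(10, 4, -1) = -1
n3.1 (P1): max(5, -12) = 5
n3.2 (P1): max(-11, -3) = -3
n3.3 (P1): max(1, 14) = 14
n3.4 (P1): max(10, 13, 12) = 13
n3 (P2): min(5, -3, 14, 13) = -3
n0 (P1): max(6, -1, -3) = 6
At n0, P1 picks n1 (highest: 6).
At n1, P2 picks n1.2 (lowest: 6).
At n1.2, P1 picks n1.2.1 (highest: 6).
Terminal value 6.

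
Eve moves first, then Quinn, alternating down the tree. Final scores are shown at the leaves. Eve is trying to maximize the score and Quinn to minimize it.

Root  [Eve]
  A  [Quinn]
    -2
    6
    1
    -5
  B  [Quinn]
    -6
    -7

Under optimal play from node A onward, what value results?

A (Quinn): min(-2, 6, 1, -5) = -5

-5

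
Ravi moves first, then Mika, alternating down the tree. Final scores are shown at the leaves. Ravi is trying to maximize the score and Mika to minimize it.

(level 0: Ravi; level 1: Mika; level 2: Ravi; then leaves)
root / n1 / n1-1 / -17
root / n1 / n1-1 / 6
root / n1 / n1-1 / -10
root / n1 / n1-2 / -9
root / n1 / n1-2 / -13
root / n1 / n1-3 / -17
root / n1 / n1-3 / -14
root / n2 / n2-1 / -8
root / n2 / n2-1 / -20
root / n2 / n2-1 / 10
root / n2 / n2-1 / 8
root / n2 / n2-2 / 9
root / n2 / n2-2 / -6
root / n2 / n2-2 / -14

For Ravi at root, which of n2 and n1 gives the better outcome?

n2

n2-1 (Ravi): max(-8, -20, 10, 8) = 10
n2-2 (Ravi): max(9, -6, -14) = 9
n2 (Mika): min(10, 9) = 9
n1-1 (Ravi): max(-17, 6, -10) = 6
n1-2 (Ravi): max(-9, -13) = -9
n1-3 (Ravi): max(-17, -14) = -14
n1 (Mika): min(6, -9, -14) = -14
Ravi prefers the higher value; n2=9, n1=-14. n2 is better since 9 > -14.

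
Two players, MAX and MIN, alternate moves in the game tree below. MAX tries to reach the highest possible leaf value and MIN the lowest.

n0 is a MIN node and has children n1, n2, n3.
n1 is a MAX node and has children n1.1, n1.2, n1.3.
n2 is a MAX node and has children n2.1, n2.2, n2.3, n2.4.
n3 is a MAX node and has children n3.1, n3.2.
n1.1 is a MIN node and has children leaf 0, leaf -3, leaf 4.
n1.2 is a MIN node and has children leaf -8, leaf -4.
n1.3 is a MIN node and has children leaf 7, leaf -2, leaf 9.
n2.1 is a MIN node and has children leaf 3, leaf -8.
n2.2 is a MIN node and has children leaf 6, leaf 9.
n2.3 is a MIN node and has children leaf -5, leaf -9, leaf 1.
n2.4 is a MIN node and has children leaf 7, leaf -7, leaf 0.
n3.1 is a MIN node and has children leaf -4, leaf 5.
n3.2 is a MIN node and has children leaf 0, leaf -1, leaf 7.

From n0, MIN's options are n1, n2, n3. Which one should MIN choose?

n1.1 (MIN): min(0, -3, 4) = -3
n1.2 (MIN): min(-8, -4) = -8
n1.3 (MIN): min(7, -2, 9) = -2
n1 (MAX): max(-3, -8, -2) = -2
n2.1 (MIN): min(3, -8) = -8
n2.2 (MIN): min(6, 9) = 6
n2.3 (MIN): min(-5, -9, 1) = -9
n2.4 (MIN): min(7, -7, 0) = -7
n2 (MAX): max(-8, 6, -9, -7) = 6
n3.1 (MIN): min(-4, 5) = -4
n3.2 (MIN): min(0, -1, 7) = -1
n3 (MAX): max(-4, -1) = -1
n0 (MIN): min(-2, 6, -1) = -2
MIN at n0 wants the lowest of {n1=-2, n2=6, n3=-1}, so chooses n1.

n1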